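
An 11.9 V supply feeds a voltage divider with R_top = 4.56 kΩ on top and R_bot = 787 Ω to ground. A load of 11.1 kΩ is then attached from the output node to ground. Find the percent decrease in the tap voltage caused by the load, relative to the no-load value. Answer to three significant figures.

5.70 %

The divider's output (Thévenin) resistance is R_top‖R_bot = 671.2 Ω.
Fractional drop under load = R_th/(R_th + R_L) = 671.2 / (671.2 + 11100) = 0.05702.
So the output falls by 5.70 %.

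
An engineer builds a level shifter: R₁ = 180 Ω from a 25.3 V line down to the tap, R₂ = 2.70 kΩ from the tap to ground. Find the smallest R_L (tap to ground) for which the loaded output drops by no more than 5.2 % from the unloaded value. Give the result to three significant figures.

R_L(min) ≈ 3.08 kΩ

Output resistance R_th = R₁‖R₂ = (180 × 2700)/2880 = 168.8 Ω.
The fractional drop is R_th/(R_th + R_L); requiring this ≤ 0.0520 gives R_L ≥ R_th(1/0.0520 − 1) = 168.8 × 18.23 = 3.08 kΩ.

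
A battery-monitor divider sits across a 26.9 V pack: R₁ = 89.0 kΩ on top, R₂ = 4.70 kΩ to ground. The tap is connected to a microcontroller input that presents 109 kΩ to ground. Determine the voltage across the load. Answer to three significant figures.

The load sits in parallel with R₂: R₂‖R_L = (4.70 × 109) / (4.70 + 109) = 4.506 kΩ.
V_out = 26.9 × 4.506 / (89.0 + 4.506) = 26.9 × 4.506/93.51 = 1.30 V.

V_out ≈ 1.30 V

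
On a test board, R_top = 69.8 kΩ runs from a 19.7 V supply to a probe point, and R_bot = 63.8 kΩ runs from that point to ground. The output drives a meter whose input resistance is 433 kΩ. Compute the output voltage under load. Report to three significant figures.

V_out ≈ 8.74 V

The load sits in parallel with R_bot: R_bot‖R_L = (63.8 × 433) / (63.8 + 433) = 55.61 kΩ.
V_out = 19.7 × 55.61 / (69.8 + 55.61) = 19.7 × 55.61/125.4 = 8.74 V.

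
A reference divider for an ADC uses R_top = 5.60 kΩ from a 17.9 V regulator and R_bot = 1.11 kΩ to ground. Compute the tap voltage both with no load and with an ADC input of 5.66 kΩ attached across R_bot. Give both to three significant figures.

Open-circuit: V = 17.9 × 1.11/(5.60 + 1.11) = 2.96 V.
With the load, R_bot becomes R_bot‖R_L = 0.9280 kΩ, so V = 17.9 × 0.9280/6.528 = 2.54 V.

Unloaded: 2.96 V; loaded: 2.54 V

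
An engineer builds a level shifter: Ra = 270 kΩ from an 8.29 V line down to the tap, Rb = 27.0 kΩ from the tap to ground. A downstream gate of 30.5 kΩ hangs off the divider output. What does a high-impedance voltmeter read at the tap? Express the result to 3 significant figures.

The load sits in parallel with Rb: Rb‖R_L = (27.0 × 30.5) / (27.0 + 30.5) = 14.32 kΩ.
V_out = 8.29 × 14.32 / (270 + 14.32) = 8.29 × 14.32/284.3 = 0.418 V.

V_out ≈ 0.418 V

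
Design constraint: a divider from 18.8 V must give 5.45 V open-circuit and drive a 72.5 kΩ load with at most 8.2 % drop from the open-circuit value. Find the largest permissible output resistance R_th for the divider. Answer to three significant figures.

R_th ≤ 6.48 kΩ

Loading drop = R_th/(R_th + R_L) ≤ 0.0820, so R_th ≤ R_L · ε/(1−ε) = 72.5 kΩ × 0.0820/0.9180 = 6.48 kΩ.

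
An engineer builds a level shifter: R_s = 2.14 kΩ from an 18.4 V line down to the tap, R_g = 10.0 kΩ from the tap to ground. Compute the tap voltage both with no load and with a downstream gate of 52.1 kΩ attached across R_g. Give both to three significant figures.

Unloaded: 15.2 V; loaded: 14.7 V

Open-circuit: V = 18.4 × 10.0/(2.14 + 10.0) = 15.2 V.
With the load, R_g becomes R_g‖R_L = 8.390 kΩ, so V = 18.4 × 8.390/10.53 = 14.7 V.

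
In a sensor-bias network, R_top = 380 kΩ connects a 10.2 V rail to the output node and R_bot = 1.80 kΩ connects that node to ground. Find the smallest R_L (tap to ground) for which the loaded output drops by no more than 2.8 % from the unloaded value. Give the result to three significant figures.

Output resistance R_th = R_top‖R_bot = (380 × 1.80)/381.8 = 1.792 kΩ.
The fractional drop is R_th/(R_th + R_L); requiring this ≤ 0.0280 gives R_L ≥ R_th(1/0.0280 − 1) = 1.792 × 34.71 = 62.2 kΩ.

R_L(min) ≈ 62.2 kΩ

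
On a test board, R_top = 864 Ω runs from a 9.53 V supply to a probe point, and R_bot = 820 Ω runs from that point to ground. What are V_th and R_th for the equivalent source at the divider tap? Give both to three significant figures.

V_th is the open-circuit tap voltage: 9.53 × 820/(864 + 820) = 4.64 V.
With the supply zeroed, R_top and R_bot appear in parallel from the tap: R_th = R_top‖R_bot = (864 × 820)/1684 = 421 Ω.

V_th = 4.64 V, R_th = 421 Ω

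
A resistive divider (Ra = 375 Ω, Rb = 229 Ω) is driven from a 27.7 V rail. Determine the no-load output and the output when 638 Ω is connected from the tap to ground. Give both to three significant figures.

Open-circuit: V = 27.7 × 229/(375 + 229) = 10.5 V.
With the load, Rb becomes Rb‖R_L = 168.5 Ω, so V = 27.7 × 168.5/543.5 = 8.59 V.

Unloaded: 10.5 V; loaded: 8.59 V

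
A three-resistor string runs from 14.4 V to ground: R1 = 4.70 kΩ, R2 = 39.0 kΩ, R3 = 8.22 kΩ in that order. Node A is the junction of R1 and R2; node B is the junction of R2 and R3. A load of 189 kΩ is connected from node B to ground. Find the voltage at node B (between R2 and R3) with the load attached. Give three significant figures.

V ≈ 2.20 V

At node B, R3 is in parallel with the load: R3‖R_L = 7.877 kΩ.
Below node A the resistance is R2 + (R3‖R_L) = 46.88 kΩ, so V_A = 14.4 × 46.88/51.58 = 13.09 V.
Then V_B = V_A × (R3‖R_L)/(R2 + R3‖R_L) = 13.09 × 7.877/46.88 = 2.20 V.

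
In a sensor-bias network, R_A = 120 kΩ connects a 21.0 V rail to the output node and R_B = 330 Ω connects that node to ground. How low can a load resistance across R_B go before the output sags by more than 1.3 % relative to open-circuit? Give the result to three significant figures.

R_L(min) ≈ 25.0 kΩ

Output resistance R_th = R_A‖R_B = (120000 × 330)/120300 = 329.1 Ω.
The fractional drop is R_th/(R_th + R_L); requiring this ≤ 0.0130 gives R_L ≥ R_th(1/0.0130 − 1) = 329.1 × 75.92 = 25.0 kΩ.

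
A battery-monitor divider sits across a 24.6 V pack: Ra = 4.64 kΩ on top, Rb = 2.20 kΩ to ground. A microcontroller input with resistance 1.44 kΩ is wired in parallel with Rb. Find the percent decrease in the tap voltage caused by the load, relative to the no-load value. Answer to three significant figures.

Unloaded V = 24.6 × 2.20/6.840 = 7.912 V.
Loaded: Rb‖R_L = 0.8703 kΩ, giving V = 24.6 × 0.8703/5.510 = 3.885 V.
Drop = (7.912 − 3.885) / 7.912 = 50.9 %.

50.9 %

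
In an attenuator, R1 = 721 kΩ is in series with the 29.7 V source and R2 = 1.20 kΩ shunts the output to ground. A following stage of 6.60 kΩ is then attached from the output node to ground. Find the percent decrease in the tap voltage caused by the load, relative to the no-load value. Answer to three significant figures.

Unloaded V = 29.7 × 1.20/722.2 = 0.04935 V.
Loaded: R2‖R_L = 1.015 kΩ, giving V = 29.7 × 1.015/722.0 = 0.04177 V.
Drop = (0.04935 − 0.04177) / 0.04935 = 15.4 %.

15.4 %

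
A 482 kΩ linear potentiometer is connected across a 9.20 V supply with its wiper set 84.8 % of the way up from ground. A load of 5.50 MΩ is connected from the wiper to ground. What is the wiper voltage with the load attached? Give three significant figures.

V ≈ 7.71 V

The wiper splits the pot into (1−α)R = 73.26 kΩ above and αR = 408.7 kΩ below.
Lower section ‖ load = 380.5 kΩ.
V_wiper = 9.20 × 380.5/(73.26 + 380.5) = 7.71 V.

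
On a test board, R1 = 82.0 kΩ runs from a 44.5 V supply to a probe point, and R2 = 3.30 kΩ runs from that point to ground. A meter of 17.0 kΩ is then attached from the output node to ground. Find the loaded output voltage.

The load sits in parallel with R2: R2‖R_L = (3.30 × 17.0) / (3.30 + 17.0) = 2.764 kΩ.
V_out = 44.5 × 2.764 / (82.0 + 2.764) = 44.5 × 2.764/84.76 = 1.45 V.

V_out ≈ 1.45 V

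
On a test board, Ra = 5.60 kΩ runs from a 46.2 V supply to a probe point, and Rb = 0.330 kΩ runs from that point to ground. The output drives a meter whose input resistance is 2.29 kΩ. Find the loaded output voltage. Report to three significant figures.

V_out ≈ 2.26 V

The load sits in parallel with Rb: Rb‖R_L = (330 × 2290) / (330 + 2290) = 288.4 Ω.
V_out = 46.2 × 288.4 / (5600 + 288.4) = 46.2 × 288.4/5888 = 2.26 V.
(Unloaded it would have been 2.57 V.)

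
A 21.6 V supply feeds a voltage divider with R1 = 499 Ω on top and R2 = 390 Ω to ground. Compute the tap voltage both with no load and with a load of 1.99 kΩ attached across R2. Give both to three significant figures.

Open-circuit: V = 21.6 × 390/(499 + 390) = 9.48 V.
With the load, R2 becomes R2‖R_L = 326.1 Ω, so V = 21.6 × 326.1/825.1 = 8.54 V.

Unloaded: 9.48 V; loaded: 8.54 V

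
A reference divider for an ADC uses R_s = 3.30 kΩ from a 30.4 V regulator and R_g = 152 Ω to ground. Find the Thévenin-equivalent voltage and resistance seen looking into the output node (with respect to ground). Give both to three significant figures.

V_th is the open-circuit tap voltage: 30.4 × 152/(3300 + 152) = 1.34 V.
With the supply zeroed, R_s and R_g appear in parallel from the tap: R_th = R_s‖R_g = (3300 × 152)/3452 = 145 Ω.

V_th = 1.34 V, R_th = 145 Ω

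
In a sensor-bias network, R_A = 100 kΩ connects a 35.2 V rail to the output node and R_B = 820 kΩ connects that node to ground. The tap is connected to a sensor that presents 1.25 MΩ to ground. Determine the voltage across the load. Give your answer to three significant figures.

The load sits in parallel with R_B: R_B‖R_L = (820 × 1250) / (820 + 1250) = 495.2 kΩ.
V_out = 35.2 × 495.2 / (100 + 495.2) = 35.2 × 495.2/595.2 = 29.3 V.
(Unloaded it would have been 31.4 V.)

V_out ≈ 29.3 V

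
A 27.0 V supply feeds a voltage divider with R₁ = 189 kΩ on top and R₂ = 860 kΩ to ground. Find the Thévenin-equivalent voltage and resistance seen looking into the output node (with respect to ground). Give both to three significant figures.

V_th = 22.1 V, R_th = 155 kΩ

V_th is the open-circuit tap voltage: 27.0 × 860/(189 + 860) = 22.1 V.
With the supply zeroed, R₁ and R₂ appear in parallel from the tap: R_th = R₁‖R₂ = (189 × 860)/1049 = 155 kΩ.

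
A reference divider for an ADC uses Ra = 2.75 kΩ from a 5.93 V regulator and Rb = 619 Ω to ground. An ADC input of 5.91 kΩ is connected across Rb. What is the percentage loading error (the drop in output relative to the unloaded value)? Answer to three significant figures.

7.88 %

The divider's output (Thévenin) resistance is Ra‖Rb = 505.3 Ω.
Fractional drop under load = R_th/(R_th + R_L) = 505.3 / (505.3 + 5910) = 0.07876.
So the output falls by 7.88 %.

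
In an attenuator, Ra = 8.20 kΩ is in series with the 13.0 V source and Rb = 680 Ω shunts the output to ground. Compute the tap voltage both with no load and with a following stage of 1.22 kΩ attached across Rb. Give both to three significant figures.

Unloaded: 0.995 V; loaded: 0.657 V

Open-circuit: V = 13.0 × 680/(8200 + 680) = 0.995 V.
With the load, Rb becomes Rb‖R_L = 436.6 Ω, so V = 13.0 × 436.6/8637 = 0.657 V.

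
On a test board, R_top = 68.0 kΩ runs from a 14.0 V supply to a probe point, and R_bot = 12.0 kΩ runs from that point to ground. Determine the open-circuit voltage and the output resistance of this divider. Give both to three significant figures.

V_th is the open-circuit tap voltage: 14.0 × 12.0/(68.0 + 12.0) = 2.10 V.
With the supply zeroed, R_top and R_bot appear in parallel from the tap: R_th = R_top‖R_bot = (68.0 × 12.0)/80.00 = 10.2 kΩ.

V_th = 2.10 V, R_th = 10.2 kΩ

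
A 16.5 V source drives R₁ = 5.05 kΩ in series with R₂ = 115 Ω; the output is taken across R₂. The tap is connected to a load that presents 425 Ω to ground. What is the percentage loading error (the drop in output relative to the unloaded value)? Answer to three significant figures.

20.9 %

The divider's output (Thévenin) resistance is R₁‖R₂ = 112.4 Ω.
Fractional drop under load = R_th/(R_th + R_L) = 112.4 / (112.4 + 425) = 0.2092.
So the output falls by 20.9 %.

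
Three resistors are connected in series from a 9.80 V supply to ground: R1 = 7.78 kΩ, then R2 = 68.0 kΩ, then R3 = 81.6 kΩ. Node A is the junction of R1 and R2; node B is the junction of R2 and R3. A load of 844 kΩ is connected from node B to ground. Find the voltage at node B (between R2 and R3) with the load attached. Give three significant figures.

V ≈ 4.86 V

At node B, R3 is in parallel with the load: R3‖R_L = 74.41 kΩ.
Below node A the resistance is R2 + (R3‖R_L) = 142.4 kΩ, so V_A = 9.80 × 142.4/150.2 = 9.292 V.
Then V_B = V_A × (R3‖R_L)/(R2 + R3‖R_L) = 9.292 × 74.41/142.4 = 4.86 V.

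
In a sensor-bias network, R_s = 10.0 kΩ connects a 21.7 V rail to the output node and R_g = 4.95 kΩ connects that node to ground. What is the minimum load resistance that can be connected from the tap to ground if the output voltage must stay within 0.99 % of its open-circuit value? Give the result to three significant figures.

Output resistance R_th = R_s‖R_g = (10.0 × 4.95)/14.95 = 3.311 kΩ.
The fractional drop is R_th/(R_th + R_L); requiring this ≤ 0.00990 gives R_L ≥ R_th(1/0.00990 − 1) = 3.311 × 100.0 = 331 kΩ.

R_L(min) ≈ 331 kΩ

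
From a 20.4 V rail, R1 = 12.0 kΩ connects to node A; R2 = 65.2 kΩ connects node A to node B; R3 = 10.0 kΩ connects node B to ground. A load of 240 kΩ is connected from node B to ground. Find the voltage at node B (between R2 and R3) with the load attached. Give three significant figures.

At node B, R3 is in parallel with the load: R3‖R_L = 9.600 kΩ.
Below node A the resistance is R2 + (R3‖R_L) = 74.80 kΩ, so V_A = 20.4 × 74.80/86.80 = 17.58 V.
Then V_B = V_A × (R3‖R_L)/(R2 + R3‖R_L) = 17.58 × 9.600/74.80 = 2.26 V.

V ≈ 2.26 V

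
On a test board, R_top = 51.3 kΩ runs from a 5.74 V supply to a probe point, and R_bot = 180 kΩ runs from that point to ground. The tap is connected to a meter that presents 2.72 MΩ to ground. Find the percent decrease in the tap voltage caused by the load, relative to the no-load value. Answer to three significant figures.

The divider's output (Thévenin) resistance is R_top‖R_bot = 39.92 kΩ.
Fractional drop under load = R_th/(R_th + R_L) = 39.92 / (39.92 + 2720) = 0.01446.
So the output falls by 1.45 %.

1.45 %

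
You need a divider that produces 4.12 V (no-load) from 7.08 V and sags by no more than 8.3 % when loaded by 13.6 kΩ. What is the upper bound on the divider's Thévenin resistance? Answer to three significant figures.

Loading drop = R_th/(R_th + R_L) ≤ 0.0830, so R_th ≤ R_L · ε/(1−ε) = 13.6 kΩ × 0.0830/0.9170 = 1.23 kΩ.

R_th ≤ 1.23 kΩ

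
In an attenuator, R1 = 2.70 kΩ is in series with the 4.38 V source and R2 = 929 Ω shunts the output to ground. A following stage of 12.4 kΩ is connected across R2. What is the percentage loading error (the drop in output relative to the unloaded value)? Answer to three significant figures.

The divider's output (Thévenin) resistance is R1‖R2 = 691.2 Ω.
Fractional drop under load = R_th/(R_th + R_L) = 691.2 / (691.2 + 12400) = 0.05280.
So the output falls by 5.28 %.

5.28 %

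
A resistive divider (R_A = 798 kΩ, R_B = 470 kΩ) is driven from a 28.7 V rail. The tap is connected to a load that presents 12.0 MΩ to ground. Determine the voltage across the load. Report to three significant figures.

The load sits in parallel with R_B: R_B‖R_L = (470 × 12000) / (470 + 12000) = 452.3 kΩ.
V_out = 28.7 × 452.3 / (798 + 452.3) = 28.7 × 452.3/1250 = 10.4 V.
(Unloaded it would have been 10.6 V.)

V_out ≈ 10.4 V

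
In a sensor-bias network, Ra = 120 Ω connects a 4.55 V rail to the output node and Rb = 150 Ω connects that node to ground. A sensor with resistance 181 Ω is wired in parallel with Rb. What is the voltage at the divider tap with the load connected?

V_out ≈ 1.85 V

The load sits in parallel with Rb: Rb‖R_L = (150 × 181) / (150 + 181) = 82.02 Ω.
V_out = 4.55 × 82.02 / (120 + 82.02) = 4.55 × 82.02/202.0 = 1.85 V.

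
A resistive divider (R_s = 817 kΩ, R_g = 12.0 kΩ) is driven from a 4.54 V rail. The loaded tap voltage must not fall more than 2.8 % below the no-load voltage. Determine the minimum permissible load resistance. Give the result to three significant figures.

Output resistance R_th = R_s‖R_g = (817 × 12.0)/829.0 = 11.83 kΩ.
The fractional drop is R_th/(R_th + R_L); requiring this ≤ 0.0280 gives R_L ≥ R_th(1/0.0280 − 1) = 11.83 × 34.71 = 411 kΩ.

R_L(min) ≈ 411 kΩ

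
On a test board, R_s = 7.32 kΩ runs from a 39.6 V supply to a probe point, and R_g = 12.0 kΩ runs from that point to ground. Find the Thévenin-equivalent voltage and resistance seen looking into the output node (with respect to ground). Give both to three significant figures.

V_th is the open-circuit tap voltage: 39.6 × 12.0/(7.32 + 12.0) = 24.6 V.
With the supply zeroed, R_s and R_g appear in parallel from the tap: R_th = R_s‖R_g = (7.32 × 12.0)/19.32 = 4.55 kΩ.

V_th = 24.6 V, R_th = 4.55 kΩ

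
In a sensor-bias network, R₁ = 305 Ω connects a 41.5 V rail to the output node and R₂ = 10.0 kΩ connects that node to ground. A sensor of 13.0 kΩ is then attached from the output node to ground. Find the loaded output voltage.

The load sits in parallel with R₂: R₂‖R_L = (10000 × 13000) / (10000 + 13000) = 5652 Ω.
V_out = 41.5 × 5652 / (305 + 5652) = 41.5 × 5652/5957 = 39.4 V.

V_out ≈ 39.4 V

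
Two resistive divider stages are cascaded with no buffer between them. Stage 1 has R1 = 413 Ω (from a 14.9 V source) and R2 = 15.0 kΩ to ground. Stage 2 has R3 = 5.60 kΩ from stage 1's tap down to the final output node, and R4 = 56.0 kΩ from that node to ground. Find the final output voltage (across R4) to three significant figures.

V_out ≈ 13.1 V

Stage 2 presents R3+R4 = 61600 Ω as a load on stage 1's tap.
Stage 1's lower leg becomes R2‖(R3+R4) = 12060 Ω, so V_mid = 14.9 × 12060/12480 = 14.41 V.
Stage 2 is itself unloaded: V_out = V_mid × R4/(R3+R4) = 14.41 × 56000/61600 = 13.1 V.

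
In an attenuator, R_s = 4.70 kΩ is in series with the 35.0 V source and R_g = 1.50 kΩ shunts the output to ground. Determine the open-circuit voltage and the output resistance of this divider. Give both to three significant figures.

V_th is the open-circuit tap voltage: 35.0 × 1.50/(4.70 + 1.50) = 8.47 V.
With the supply zeroed, R_s and R_g appear in parallel from the tap: R_th = R_s‖R_g = (4.70 × 1.50)/6.200 = 1.14 kΩ.

V_th = 8.47 V, R_th = 1.14 kΩ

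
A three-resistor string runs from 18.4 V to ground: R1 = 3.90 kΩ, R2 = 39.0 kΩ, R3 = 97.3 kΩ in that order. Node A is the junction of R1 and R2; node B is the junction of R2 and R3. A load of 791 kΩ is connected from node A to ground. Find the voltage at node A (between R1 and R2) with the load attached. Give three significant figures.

V ≈ 17.8 V

Below node A the series string R2+R3 = 136.3 kΩ sits in parallel with the 791 kΩ load: 116.3 kΩ.
V_A = 18.4 × 116.3/(3.90 + 116.3) = 17.8 V.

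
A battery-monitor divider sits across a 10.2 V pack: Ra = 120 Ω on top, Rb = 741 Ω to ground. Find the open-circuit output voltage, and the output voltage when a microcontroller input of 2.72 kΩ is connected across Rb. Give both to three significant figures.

Unloaded: 8.78 V; loaded: 8.46 V

Open-circuit: V = 10.2 × 741/(120 + 741) = 8.78 V.
With the load, Rb becomes Rb‖R_L = 582.4 Ω, so V = 10.2 × 582.4/702.4 = 8.46 V.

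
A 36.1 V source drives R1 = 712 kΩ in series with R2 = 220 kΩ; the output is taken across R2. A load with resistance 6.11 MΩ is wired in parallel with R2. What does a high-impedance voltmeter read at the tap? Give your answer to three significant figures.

The load sits in parallel with R2: R2‖R_L = (220 × 6110) / (220 + 6110) = 212.4 kΩ.
V_out = 36.1 × 212.4 / (712 + 212.4) = 36.1 × 212.4/924.4 = 8.29 V.
(Unloaded it would have been 8.52 V.)

V_out ≈ 8.29 V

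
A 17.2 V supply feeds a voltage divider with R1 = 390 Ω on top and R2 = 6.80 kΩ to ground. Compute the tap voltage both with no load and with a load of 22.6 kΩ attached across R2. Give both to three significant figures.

Unloaded: 16.3 V; loaded: 16.0 V

Open-circuit: V = 17.2 × 6800/(390 + 6800) = 16.3 V.
With the load, R2 becomes R2‖R_L = 5227 Ω, so V = 17.2 × 5227/5617 = 16.0 V.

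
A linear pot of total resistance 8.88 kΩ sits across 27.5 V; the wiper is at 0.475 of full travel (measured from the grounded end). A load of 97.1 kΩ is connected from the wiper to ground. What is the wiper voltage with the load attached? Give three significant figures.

V ≈ 12.8 V

The wiper splits the pot into (1−α)R = 4.662 kΩ above and αR = 4.218 kΩ below.
Lower section ‖ load = 4.042 kΩ.
V_wiper = 27.5 × 4.042/(4.662 + 4.042) = 12.8 V.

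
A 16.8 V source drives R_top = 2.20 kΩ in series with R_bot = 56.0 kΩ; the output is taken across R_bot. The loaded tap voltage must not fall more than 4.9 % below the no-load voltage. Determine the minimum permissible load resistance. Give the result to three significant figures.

R_L(min) ≈ 41.1 kΩ

Output resistance R_th = R_top‖R_bot = (2.20 × 56.0)/58.20 = 2.117 kΩ.
The fractional drop is R_th/(R_th + R_L); requiring this ≤ 0.0490 gives R_L ≥ R_th(1/0.0490 − 1) = 2.117 × 19.41 = 41.1 kΩ.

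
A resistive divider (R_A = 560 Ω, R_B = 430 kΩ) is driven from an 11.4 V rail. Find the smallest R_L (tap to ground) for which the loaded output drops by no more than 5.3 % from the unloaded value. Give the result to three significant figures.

R_L(min) ≈ 9.99 kΩ

Output resistance R_th = R_A‖R_B = (560 × 430000)/430600 = 559.3 Ω.
The fractional drop is R_th/(R_th + R_L); requiring this ≤ 0.0530 gives R_L ≥ R_th(1/0.0530 − 1) = 559.3 × 17.87 = 9.99 kΩ.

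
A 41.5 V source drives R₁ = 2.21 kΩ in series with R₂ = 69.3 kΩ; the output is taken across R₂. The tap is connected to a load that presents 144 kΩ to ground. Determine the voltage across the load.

V_out ≈ 39.6 V

The load sits in parallel with R₂: R₂‖R_L = (69.3 × 144) / (69.3 + 144) = 46.78 kΩ.
V_out = 41.5 × 46.78 / (2.21 + 46.78) = 41.5 × 46.78/48.99 = 39.6 V.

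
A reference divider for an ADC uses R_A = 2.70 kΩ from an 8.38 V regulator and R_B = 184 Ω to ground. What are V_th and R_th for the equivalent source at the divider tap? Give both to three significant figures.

V_th = 0.535 V, R_th = 172 Ω

V_th is the open-circuit tap voltage: 8.38 × 184/(2700 + 184) = 0.535 V.
With the supply zeroed, R_A and R_B appear in parallel from the tap: R_th = R_A‖R_B = (2700 × 184)/2884 = 172 Ω.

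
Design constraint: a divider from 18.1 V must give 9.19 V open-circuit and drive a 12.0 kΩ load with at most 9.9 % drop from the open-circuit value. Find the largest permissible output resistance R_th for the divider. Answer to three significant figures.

Loading drop = R_th/(R_th + R_L) ≤ 0.0990, so R_th ≤ R_L · ε/(1−ε) = 12.0 kΩ × 0.0990/0.9010 = 1.32 kΩ.

R_th ≤ 1.32 kΩ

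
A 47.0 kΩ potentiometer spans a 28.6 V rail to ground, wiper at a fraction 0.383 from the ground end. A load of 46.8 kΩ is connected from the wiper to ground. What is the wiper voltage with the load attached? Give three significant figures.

The wiper splits the pot into (1−α)R = 29.00 kΩ above and αR = 18.00 kΩ below.
Lower section ‖ load = 13.00 kΩ.
V_wiper = 28.6 × 13.00/(29.00 + 13.00) = 8.85 V.

V ≈ 8.85 V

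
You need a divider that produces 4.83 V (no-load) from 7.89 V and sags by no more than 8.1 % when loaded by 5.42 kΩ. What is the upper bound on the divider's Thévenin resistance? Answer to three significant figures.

R_th ≤ 478 Ω

Loading drop = R_th/(R_th + R_L) ≤ 0.0810, so R_th ≤ R_L · ε/(1−ε) = 5.42 kΩ × 0.0810/0.9190 = 478 Ω.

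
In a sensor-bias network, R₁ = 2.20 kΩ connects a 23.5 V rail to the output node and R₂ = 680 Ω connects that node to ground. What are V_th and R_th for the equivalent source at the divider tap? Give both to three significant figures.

V_th is the open-circuit tap voltage: 23.5 × 680/(2200 + 680) = 5.55 V.
With the supply zeroed, R₁ and R₂ appear in parallel from the tap: R_th = R₁‖R₂ = (2200 × 680)/2880 = 519 Ω.

V_th = 5.55 V, R_th = 519 Ω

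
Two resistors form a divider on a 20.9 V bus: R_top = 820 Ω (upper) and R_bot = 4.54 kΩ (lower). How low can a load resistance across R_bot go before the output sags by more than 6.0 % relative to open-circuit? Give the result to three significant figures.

Output resistance R_th = R_top‖R_bot = (820 × 4540)/5360 = 694.6 Ω.
The fractional drop is R_th/(R_th + R_L); requiring this ≤ 0.0600 gives R_L ≥ R_th(1/0.0600 − 1) = 694.6 × 15.67 = 10.9 kΩ.

R_L(min) ≈ 10.9 kΩ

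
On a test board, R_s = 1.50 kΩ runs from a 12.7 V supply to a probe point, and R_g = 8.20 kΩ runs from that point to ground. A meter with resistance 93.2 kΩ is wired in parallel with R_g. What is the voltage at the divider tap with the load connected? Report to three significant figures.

The load sits in parallel with R_g: R_g‖R_L = (8.20 × 93.2) / (8.20 + 93.2) = 7.537 kΩ.
V_out = 12.7 × 7.537 / (1.50 + 7.537) = 12.7 × 7.537/9.037 = 10.6 V.

V_out ≈ 10.6 V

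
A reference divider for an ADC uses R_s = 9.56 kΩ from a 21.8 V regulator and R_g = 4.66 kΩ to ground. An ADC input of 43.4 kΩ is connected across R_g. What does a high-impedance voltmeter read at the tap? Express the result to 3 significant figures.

The load sits in parallel with R_g: R_g‖R_L = (4.66 × 43.4) / (4.66 + 43.4) = 4.208 kΩ.
V_out = 21.8 × 4.208 / (9.56 + 4.208) = 21.8 × 4.208/13.77 = 6.66 V.
(Unloaded it would have been 7.14 V.)

V_out ≈ 6.66 V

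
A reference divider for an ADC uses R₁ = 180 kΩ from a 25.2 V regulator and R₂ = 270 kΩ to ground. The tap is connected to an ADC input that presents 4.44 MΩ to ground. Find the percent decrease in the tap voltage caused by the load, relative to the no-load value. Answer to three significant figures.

The divider's output (Thévenin) resistance is R₁‖R₂ = 108.0 kΩ.
Fractional drop under load = R_th/(R_th + R_L) = 108.0 / (108.0 + 4440) = 0.02375.
So the output falls by 2.37 %.

2.37 %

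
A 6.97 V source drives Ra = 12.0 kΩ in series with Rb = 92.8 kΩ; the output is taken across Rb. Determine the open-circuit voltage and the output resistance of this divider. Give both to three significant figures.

V_th is the open-circuit tap voltage: 6.97 × 92.8/(12.0 + 92.8) = 6.17 V.
With the supply zeroed, Ra and Rb appear in parallel from the tap: R_th = Ra‖Rb = (12.0 × 92.8)/104.8 = 10.6 kΩ.

V_th = 6.17 V, R_th = 10.6 kΩ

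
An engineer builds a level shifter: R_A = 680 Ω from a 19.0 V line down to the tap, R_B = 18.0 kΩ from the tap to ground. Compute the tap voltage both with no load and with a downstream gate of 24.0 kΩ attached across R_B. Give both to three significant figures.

Unloaded: 18.3 V; loaded: 17.8 V

Open-circuit: V = 19.0 × 18000/(680 + 18000) = 18.3 V.
With the load, R_B becomes R_B‖R_L = 10290 Ω, so V = 19.0 × 10290/10970 = 17.8 V.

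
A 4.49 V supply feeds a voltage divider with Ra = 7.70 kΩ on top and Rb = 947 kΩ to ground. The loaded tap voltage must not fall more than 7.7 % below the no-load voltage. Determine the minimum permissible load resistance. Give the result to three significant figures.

Output resistance R_th = Ra‖Rb = (7.70 × 947)/954.7 = 7.638 kΩ.
The fractional drop is R_th/(R_th + R_L); requiring this ≤ 0.0770 gives R_L ≥ R_th(1/0.0770 − 1) = 7.638 × 11.99 = 91.6 kΩ.

R_L(min) ≈ 91.6 kΩ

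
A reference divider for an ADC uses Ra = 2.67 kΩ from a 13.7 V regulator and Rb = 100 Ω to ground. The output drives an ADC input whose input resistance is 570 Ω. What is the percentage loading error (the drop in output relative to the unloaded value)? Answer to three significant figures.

The divider's output (Thévenin) resistance is Ra‖Rb = 96.39 Ω.
Fractional drop under load = R_th/(R_th + R_L) = 96.39 / (96.39 + 570) = 0.1446.
So the output falls by 14.5 %.

14.5 %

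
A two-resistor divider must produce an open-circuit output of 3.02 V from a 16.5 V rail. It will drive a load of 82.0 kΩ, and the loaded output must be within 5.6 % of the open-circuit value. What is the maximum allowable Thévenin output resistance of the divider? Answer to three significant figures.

R_th ≤ 4.86 kΩ

Loading drop = R_th/(R_th + R_L) ≤ 0.0560, so R_th ≤ R_L · ε/(1−ε) = 82.0 kΩ × 0.0560/0.9440 = 4.86 kΩ.
(Any R1, R2 with R2/(R1+R2) = 0.183 and R1‖R2 ≤ 4.86 kΩ will meet the spec.)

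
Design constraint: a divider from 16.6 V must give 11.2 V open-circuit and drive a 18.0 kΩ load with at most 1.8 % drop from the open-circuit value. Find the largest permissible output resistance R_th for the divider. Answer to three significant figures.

Loading drop = R_th/(R_th + R_L) ≤ 0.0180, so R_th ≤ R_L · ε/(1−ε) = 18.0 kΩ × 0.0180/0.9820 = 330 Ω.

R_th ≤ 330 Ω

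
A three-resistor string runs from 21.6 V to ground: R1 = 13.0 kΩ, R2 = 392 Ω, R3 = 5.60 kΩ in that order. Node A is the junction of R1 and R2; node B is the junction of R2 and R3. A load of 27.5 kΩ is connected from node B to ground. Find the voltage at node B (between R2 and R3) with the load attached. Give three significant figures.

At node B, R3 is in parallel with the load: R3‖R_L = 4653 Ω.
Below node A the resistance is R2 + (R3‖R_L) = 5045 Ω, so V_A = 21.6 × 5045/18040 = 6.039 V.
Then V_B = V_A × (R3‖R_L)/(R2 + R3‖R_L) = 6.039 × 4653/5045 = 5.57 V.

V ≈ 5.57 V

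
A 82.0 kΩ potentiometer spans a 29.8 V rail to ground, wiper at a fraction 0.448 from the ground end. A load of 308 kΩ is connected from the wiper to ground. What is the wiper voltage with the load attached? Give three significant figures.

The wiper splits the pot into (1−α)R = 45.26 kΩ above and αR = 36.74 kΩ below.
Lower section ‖ load = 32.82 kΩ.
V_wiper = 29.8 × 32.82/(45.26 + 32.82) = 12.5 V.

V ≈ 12.5 V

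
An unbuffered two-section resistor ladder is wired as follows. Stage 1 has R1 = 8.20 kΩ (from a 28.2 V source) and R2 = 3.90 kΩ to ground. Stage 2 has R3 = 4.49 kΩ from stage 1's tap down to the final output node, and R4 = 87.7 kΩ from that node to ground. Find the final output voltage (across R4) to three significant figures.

Stage 2 presents R3+R4 = 92.19 kΩ as a load on stage 1's tap.
Stage 1's lower leg becomes R2‖(R3+R4) = 3.742 kΩ, so V_mid = 28.2 × 3.742/11.94 = 8.836 V.
Stage 2 is itself unloaded: V_out = V_mid × R4/(R3+R4) = 8.836 × 87.7/92.19 = 8.41 V.

V_out ≈ 8.41 V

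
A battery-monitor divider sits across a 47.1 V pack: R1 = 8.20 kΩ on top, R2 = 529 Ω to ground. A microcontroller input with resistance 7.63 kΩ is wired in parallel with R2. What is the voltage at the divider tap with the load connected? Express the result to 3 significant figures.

The load sits in parallel with R2: R2‖R_L = (529 × 7630) / (529 + 7630) = 494.7 Ω.
V_out = 47.1 × 494.7 / (8200 + 494.7) = 47.1 × 494.7/8695 = 2.68 V.

V_out ≈ 2.68 V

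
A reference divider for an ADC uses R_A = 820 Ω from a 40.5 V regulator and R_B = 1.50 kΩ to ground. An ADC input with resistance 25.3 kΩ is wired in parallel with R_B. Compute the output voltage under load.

The load sits in parallel with R_B: R_B‖R_L = (1500 × 25300) / (1500 + 25300) = 1416 Ω.
V_out = 40.5 × 1416 / (820 + 1416) = 40.5 × 1416/2236 = 25.6 V.

V_out ≈ 25.6 V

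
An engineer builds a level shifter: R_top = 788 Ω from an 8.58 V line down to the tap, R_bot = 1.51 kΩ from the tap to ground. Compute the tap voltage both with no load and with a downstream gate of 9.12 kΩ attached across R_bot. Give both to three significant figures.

Open-circuit: V = 8.58 × 1510/(788 + 1510) = 5.64 V.
With the load, R_bot becomes R_bot‖R_L = 1296 Ω, so V = 8.58 × 1296/2084 = 5.33 V.

Unloaded: 5.64 V; loaded: 5.33 V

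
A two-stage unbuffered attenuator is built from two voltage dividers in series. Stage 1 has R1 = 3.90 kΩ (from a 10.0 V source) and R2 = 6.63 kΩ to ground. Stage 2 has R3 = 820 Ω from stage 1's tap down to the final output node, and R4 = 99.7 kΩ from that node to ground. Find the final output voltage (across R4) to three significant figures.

Stage 2 presents R3+R4 = 100500 Ω as a load on stage 1's tap.
Stage 1's lower leg becomes R2‖(R3+R4) = 6220 Ω, so V_mid = 10.0 × 6220/10120 = 6.146 V.
Stage 2 is itself unloaded: V_out = V_mid × R4/(R3+R4) = 6.146 × 99700/100500 = 6.10 V.

V_out ≈ 6.10 V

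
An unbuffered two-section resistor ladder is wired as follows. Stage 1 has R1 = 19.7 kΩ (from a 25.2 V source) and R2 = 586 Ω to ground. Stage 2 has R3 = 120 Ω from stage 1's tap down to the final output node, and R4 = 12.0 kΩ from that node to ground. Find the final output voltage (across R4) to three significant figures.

V_out ≈ 0.688 V

Stage 2 presents R3+R4 = 12120 Ω as a load on stage 1's tap.
Stage 1's lower leg becomes R2‖(R3+R4) = 559.0 Ω, so V_mid = 25.2 × 559.0/20260 = 0.6953 V.
Stage 2 is itself unloaded: V_out = V_mid × R4/(R3+R4) = 0.6953 × 12000/12120 = 0.688 V.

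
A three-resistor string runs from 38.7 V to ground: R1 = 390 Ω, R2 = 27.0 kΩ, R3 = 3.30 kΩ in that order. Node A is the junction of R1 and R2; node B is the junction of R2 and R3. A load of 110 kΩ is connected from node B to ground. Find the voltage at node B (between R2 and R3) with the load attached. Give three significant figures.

V ≈ 4.05 V

At node B, R3 is in parallel with the load: R3‖R_L = 3204 Ω.
Below node A the resistance is R2 + (R3‖R_L) = 30200 Ω, so V_A = 38.7 × 30200/30590 = 38.21 V.
Then V_B = V_A × (R3‖R_L)/(R2 + R3‖R_L) = 38.21 × 3204/30200 = 4.05 V.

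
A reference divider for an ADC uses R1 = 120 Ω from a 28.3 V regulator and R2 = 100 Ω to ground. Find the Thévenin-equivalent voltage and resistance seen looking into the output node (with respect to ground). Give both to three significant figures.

V_th is the open-circuit tap voltage: 28.3 × 100/(120 + 100) = 12.9 V.
With the supply zeroed, R1 and R2 appear in parallel from the tap: R_th = R1‖R2 = (120 × 100)/220.0 = 54.5 Ω.

V_th = 12.9 V, R_th = 54.5 Ω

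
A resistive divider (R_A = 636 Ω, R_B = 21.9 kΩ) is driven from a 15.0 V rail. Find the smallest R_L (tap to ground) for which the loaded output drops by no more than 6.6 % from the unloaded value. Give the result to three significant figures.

Output resistance R_th = R_A‖R_B = (636 × 21900)/22540 = 618.1 Ω.
The fractional drop is R_th/(R_th + R_L); requiring this ≤ 0.0660 gives R_L ≥ R_th(1/0.0660 − 1) = 618.1 × 14.15 = 8.75 kΩ.

R_L(min) ≈ 8.75 kΩ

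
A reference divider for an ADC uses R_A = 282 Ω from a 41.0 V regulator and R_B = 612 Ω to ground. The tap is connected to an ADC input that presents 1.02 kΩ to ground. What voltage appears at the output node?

The load sits in parallel with R_B: R_B‖R_L = (612 × 1020) / (612 + 1020) = 382.5 Ω.
V_out = 41.0 × 382.5 / (282 + 382.5) = 41.0 × 382.5/664.5 = 23.6 V.
(Unloaded it would have been 28.1 V.)

V_out ≈ 23.6 V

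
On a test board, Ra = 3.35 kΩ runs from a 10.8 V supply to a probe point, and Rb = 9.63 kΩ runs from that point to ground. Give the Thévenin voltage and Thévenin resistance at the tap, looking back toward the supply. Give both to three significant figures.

V_th = 8.01 V, R_th = 2.49 kΩ

V_th is the open-circuit tap voltage: 10.8 × 9.63/(3.35 + 9.63) = 8.01 V.
With the supply zeroed, Ra and Rb appear in parallel from the tap: R_th = Ra‖Rb = (3.35 × 9.63)/12.98 = 2.49 kΩ.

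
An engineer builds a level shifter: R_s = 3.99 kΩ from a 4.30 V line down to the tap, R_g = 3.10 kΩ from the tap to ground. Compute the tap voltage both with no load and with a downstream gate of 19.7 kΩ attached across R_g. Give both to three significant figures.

Open-circuit: V = 4.30 × 3.10/(3.99 + 3.10) = 1.88 V.
With the load, R_g becomes R_g‖R_L = 2.679 kΩ, so V = 4.30 × 2.679/6.669 = 1.73 V.

Unloaded: 1.88 V; loaded: 1.73 V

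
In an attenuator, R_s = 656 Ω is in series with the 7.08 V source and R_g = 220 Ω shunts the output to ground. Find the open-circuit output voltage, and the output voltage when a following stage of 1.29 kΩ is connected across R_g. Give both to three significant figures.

Open-circuit: V = 7.08 × 220/(656 + 220) = 1.78 V.
With the load, R_g becomes R_g‖R_L = 187.9 Ω, so V = 7.08 × 187.9/843.9 = 1.58 V.

Unloaded: 1.78 V; loaded: 1.58 V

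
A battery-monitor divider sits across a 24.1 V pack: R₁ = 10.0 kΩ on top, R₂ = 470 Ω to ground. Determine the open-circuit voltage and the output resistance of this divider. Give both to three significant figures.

V_th = 1.08 V, R_th = 449 Ω

V_th is the open-circuit tap voltage: 24.1 × 470/(10000 + 470) = 1.08 V.
With the supply zeroed, R₁ and R₂ appear in parallel from the tap: R_th = R₁‖R₂ = (10000 × 470)/10470 = 449 Ω.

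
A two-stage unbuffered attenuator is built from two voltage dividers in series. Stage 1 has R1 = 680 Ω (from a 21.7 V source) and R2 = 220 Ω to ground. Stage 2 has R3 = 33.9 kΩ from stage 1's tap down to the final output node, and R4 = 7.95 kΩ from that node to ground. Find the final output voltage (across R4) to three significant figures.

Stage 2 presents R3+R4 = 41850 Ω as a load on stage 1's tap.
Stage 1's lower leg becomes R2‖(R3+R4) = 218.8 Ω, so V_mid = 21.7 × 218.8/898.8 = 5.283 V.
Stage 2 is itself unloaded: V_out = V_mid × R4/(R3+R4) = 5.283 × 7950/41850 = 1.00 V.

V_out ≈ 1.00 V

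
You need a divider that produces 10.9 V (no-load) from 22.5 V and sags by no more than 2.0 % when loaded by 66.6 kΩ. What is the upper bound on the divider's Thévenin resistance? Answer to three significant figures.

Loading drop = R_th/(R_th + R_L) ≤ 0.0200, so R_th ≤ R_L · ε/(1−ε) = 66.6 kΩ × 0.0200/0.9800 = 1.36 kΩ.
(Any R1, R2 with R2/(R1+R2) = 0.484 and R1‖R2 ≤ 1.36 kΩ will meet the spec.)

R_th ≤ 1.36 kΩ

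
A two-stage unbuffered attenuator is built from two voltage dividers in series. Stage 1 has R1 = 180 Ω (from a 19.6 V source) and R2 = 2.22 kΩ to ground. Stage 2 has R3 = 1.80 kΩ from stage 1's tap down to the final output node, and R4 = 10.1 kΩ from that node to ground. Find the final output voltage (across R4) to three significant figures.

Stage 2 presents R3+R4 = 11900 Ω as a load on stage 1's tap.
Stage 1's lower leg becomes R2‖(R3+R4) = 1871 Ω, so V_mid = 19.6 × 1871/2051 = 17.88 V.
Stage 2 is itself unloaded: V_out = V_mid × R4/(R3+R4) = 17.88 × 10100/11900 = 15.2 V.

V_out ≈ 15.2 V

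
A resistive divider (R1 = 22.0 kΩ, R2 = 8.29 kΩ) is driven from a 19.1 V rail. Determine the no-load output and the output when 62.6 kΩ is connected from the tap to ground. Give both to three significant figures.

Unloaded: 5.23 V; loaded: 4.77 V

Open-circuit: V = 19.1 × 8.29/(22.0 + 8.29) = 5.23 V.
With the load, R2 becomes R2‖R_L = 7.321 kΩ, so V = 19.1 × 7.321/29.32 = 4.77 V.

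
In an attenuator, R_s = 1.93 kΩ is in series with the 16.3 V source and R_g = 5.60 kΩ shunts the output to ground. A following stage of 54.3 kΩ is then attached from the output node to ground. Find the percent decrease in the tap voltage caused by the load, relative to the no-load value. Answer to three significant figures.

The divider's output (Thévenin) resistance is R_s‖R_g = 1.435 kΩ.
Fractional drop under load = R_th/(R_th + R_L) = 1.435 / (1.435 + 54.3) = 0.02575.
So the output falls by 2.58 %.

2.58 %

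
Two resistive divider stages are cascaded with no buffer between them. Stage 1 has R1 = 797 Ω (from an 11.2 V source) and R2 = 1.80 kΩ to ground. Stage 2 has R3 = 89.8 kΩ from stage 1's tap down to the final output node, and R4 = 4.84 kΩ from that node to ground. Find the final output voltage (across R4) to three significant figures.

Stage 2 presents R3+R4 = 94640 Ω as a load on stage 1's tap.
Stage 1's lower leg becomes R2‖(R3+R4) = 1766 Ω, so V_mid = 11.2 × 1766/2563 = 7.718 V.
Stage 2 is itself unloaded: V_out = V_mid × R4/(R3+R4) = 7.718 × 4840/94640 = 0.395 V.

V_out ≈ 0.395 V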